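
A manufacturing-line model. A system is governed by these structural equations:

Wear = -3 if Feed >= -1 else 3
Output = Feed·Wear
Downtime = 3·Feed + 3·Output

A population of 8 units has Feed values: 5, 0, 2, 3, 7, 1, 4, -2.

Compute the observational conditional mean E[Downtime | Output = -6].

E[Downtime|Output=-6] averages over only the 2 units with Output=-6 (Feed = 2, -2): Downtime = -12, -24, mean -18.

-18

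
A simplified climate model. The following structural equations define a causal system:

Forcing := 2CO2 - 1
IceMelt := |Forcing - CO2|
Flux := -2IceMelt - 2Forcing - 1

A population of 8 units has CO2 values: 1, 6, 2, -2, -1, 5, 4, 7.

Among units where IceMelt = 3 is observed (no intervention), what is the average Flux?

-9

E[Flux|IceMelt=3] averages over only the 2 units with IceMelt=3 (CO2 = -2, 4): Flux = 3, -21, mean -9.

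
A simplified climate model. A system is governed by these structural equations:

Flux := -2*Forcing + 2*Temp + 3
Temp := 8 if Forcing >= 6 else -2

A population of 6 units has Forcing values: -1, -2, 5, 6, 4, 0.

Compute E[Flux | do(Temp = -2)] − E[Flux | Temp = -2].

Under do(Temp=-2), Temp's equation is replaced by Temp=-2 for every unit. Per-unit Flux: 1, 3, -11, -13, -9, -1. Mean = -5.
E[Flux|Temp=-2] averages over only the 5 units with Temp=-2 (Forcing = -1, -2, 5, 4, 0): Flux = 1, 3, -11, -9, -1, mean -3.4.
Difference = -5 − (-3.4) = -1.6.

-1.6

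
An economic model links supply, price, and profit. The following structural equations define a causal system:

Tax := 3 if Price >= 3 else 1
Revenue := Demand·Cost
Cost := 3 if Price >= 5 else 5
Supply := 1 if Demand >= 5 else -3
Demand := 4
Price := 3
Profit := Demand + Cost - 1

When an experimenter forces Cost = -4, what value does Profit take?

The intervention breaks the incoming arrows to Cost: Cost := 3 if Price >= 5 else 5 no longer applies, and Cost = -4.
Profit = Demand + Cost - 1  [with Demand=4, Cost=-4]  = -1

-1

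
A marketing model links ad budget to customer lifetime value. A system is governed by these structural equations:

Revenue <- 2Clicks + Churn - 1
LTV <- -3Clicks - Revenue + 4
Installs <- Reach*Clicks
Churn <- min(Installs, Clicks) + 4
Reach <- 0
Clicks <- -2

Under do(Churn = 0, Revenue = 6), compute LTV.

4

The joint intervention fixes Churn = 0, Revenue = 6, removing each variable's own equation.
LTV = -3Clicks - Revenue + 4  [with Clicks=-2, Revenue=6]  = 4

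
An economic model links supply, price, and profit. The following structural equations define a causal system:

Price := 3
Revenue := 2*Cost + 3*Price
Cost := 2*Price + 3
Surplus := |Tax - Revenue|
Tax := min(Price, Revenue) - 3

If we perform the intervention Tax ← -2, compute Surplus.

Intervening sets Tax = -2 and removes its equation (Tax := min(Price, Revenue) - 3).
Cost = 2*Price + 3  [with Price=3]  = 9
Revenue = 2*Cost + 3*Price  [with Cost=9, Price=3]  = 27
Surplus = |Tax - Revenue|  [with Tax=-2, Revenue=27]  = 29

29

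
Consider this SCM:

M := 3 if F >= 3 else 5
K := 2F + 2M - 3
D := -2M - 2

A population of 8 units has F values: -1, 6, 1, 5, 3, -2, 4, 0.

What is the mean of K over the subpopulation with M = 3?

12

E[K|M=3] averages over only the 4 units with M=3 (F = 6, 5, 3, 4): K = 15, 13, 9, 11, mean 12.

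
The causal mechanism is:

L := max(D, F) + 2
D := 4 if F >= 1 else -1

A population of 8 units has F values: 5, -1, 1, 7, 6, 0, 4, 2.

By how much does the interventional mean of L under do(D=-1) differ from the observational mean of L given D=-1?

3.5

The intervention sets D=-1 in all 8 units regardless of F. Recomputing L per unit gives 7, 1, 3, 9, 8, 2, 6, 4; average 5.
Observing D=-1 restricts to units where D's equation naturally yields -1: F ∈ {-1, 0}. In that subpopulation L = 1, 2, mean 1.5.
Difference = 5 − 1.5 = 3.5.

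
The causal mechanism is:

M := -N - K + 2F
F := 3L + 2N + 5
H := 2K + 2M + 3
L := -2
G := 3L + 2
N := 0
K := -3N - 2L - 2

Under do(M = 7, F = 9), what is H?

21

Setting M = 7, F = 9 by intervention discards those variables' equations.
K = -3N - 2L - 2  [with N=0, L=-2]  = 2
H = 2K + 2M + 3  [with K=2, M=7]  = 21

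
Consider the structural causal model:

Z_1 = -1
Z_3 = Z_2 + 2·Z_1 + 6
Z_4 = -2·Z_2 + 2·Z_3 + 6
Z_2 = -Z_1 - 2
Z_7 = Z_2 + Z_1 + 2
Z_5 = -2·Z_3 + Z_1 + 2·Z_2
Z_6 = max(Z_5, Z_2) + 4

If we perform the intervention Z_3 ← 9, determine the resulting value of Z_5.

-21

do(Z_3=9) replaces the equation Z_3 = Z_2 + 2·Z_1 + 6 with the constant Z_3 = 9.
Z_2 = -Z_1 - 2  [with Z_1=-1]  = -1
Z_5 = -2·Z_3 + Z_1 + 2·Z_2  [with Z_3=9, Z_1=-1, Z_2=-1]  = -21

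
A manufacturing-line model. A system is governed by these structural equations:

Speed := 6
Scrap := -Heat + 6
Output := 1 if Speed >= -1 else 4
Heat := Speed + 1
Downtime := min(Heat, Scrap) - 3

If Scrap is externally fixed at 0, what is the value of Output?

1

The intervention breaks the incoming arrows to Scrap: Scrap := -Heat + 6 no longer applies, and Scrap = 0.
Output is not downstream of the intervention, so its value is determined by the original equations.
Output = 1 if Speed >= -1 else 4  [with Speed=6]  = 1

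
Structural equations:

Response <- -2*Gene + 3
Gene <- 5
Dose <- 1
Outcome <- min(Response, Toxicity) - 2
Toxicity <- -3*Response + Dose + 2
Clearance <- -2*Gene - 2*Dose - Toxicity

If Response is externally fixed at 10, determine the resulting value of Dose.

1

Under do(Response=10), the mechanism Response <- -2*Gene + 3 is discarded; Response is fixed at 10.
Since Dose is not a descendant of the intervened variable, it is unaffected.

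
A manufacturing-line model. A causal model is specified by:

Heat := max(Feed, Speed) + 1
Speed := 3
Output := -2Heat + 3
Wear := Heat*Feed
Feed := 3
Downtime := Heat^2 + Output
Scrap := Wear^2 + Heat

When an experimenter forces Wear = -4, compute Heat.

4

Under do(Wear=-4), the mechanism Wear := Heat*Feed is discarded; Wear is fixed at -4.
Since Heat is not a descendant of the intervened variable, it is unaffected.
Heat = max(Feed, Speed) + 1  [with Feed=3, Speed=3]  = 4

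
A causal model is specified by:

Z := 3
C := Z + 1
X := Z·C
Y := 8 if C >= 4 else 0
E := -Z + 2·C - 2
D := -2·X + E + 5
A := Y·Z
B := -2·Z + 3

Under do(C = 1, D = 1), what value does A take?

0

Setting C = 1, D = 1 by intervention discards those variables' equations.
Y = 8 if C >= 4 else 0  [with C=1]  = 0
A = Y·Z  [with Y=0, Z=3]  = 0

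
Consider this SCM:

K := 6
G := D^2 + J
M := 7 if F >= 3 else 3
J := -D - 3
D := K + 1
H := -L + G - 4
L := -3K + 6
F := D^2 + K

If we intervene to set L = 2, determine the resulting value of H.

33

do(L=2) replaces the equation L := -3K + 6 with the constant L = 2.
D = K + 1  [with K=6]  = 7
J = -D - 3  [with D=7]  = -10
G = D^2 + J  [with D=7, J=-10]  = 39
H = -L + G - 4  [with L=2, G=39]  = 33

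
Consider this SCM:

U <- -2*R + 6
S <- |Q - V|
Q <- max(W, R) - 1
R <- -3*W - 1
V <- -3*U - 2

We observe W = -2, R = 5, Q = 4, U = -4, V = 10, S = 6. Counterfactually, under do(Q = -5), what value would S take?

15

The intervention breaks the incoming arrows to Q: Q <- max(W, R) - 1 no longer applies, and Q = -5.
R = -3*W - 1  [with W=-2]  = 5
U = -2*R + 6  [with R=5]  = -4
V = -3*U - 2  [with U=-4]  = 10
S = |Q - V|  [with Q=-5, V=10]  = 15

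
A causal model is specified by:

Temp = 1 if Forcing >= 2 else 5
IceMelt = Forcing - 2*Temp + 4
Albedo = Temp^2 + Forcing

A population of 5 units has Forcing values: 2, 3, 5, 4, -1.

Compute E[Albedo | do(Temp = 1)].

Under do(Temp=1), Temp's equation is replaced by Temp=1 for every unit. Per-unit Albedo: 3, 4, 6, 5, 0. Mean = 3.6.

3.6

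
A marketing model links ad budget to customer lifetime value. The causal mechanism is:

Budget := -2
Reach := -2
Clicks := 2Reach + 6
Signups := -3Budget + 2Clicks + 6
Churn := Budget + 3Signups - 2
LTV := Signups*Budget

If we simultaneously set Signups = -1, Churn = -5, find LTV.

2

The joint intervention fixes Signups = -1, Churn = -5, removing each variable's own equation.
LTV = Signups*Budget  [with Signups=-1, Budget=-2]  = 2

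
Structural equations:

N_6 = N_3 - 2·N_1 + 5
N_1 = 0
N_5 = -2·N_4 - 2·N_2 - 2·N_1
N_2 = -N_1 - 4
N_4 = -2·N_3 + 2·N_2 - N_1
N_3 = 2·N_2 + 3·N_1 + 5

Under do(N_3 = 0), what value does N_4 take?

The intervention breaks the incoming arrows to N_3: N_3 = 2·N_2 + 3·N_1 + 5 no longer applies, and N_3 = 0.
N_2 = -N_1 - 4  [with N_1=0]  = -4
N_4 = -2·N_3 + 2·N_2 - N_1  [with N_3=0, N_2=-4, N_1=0]  = -8

-8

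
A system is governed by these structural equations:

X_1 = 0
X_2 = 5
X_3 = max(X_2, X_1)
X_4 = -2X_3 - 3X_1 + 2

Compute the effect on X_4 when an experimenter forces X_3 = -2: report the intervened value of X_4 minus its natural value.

14

The intervention breaks the incoming arrows to X_3: X_3 = max(X_2, X_1) no longer applies, and X_3 = -2.
X_4 = -2X_3 - 3X_1 + 2  [with X_3=-2, X_1=0]  = 6
Without intervention: X_3 = max(X_2, X_1)  [with X_2=5, X_1=0]  = 5; X_4 = -2X_3 - 3X_1 + 2  [with X_3=5, X_1=0]  = -8.
Change = 6 − (-8) = 14.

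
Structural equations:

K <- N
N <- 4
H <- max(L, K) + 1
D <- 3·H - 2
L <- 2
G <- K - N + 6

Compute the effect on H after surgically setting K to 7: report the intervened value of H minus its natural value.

The intervention breaks the incoming arrows to K: K <- N no longer applies, and K = 7.
H = max(L, K) + 1  [with L=2, K=7]  = 8
Without intervention: K = N  [with N=4]  = 4; H = max(L, K) + 1  [with L=2, K=4]  = 5.
Change = 8 − 5 = 3.

3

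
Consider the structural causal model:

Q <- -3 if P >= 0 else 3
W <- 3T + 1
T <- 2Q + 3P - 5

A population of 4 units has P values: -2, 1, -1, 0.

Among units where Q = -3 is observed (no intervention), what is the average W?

Observing Q=-3 restricts to units where Q's equation naturally yields -3: P ∈ {1, 0}. In that subpopulation W = -23, -32, mean -27.5.

-27.5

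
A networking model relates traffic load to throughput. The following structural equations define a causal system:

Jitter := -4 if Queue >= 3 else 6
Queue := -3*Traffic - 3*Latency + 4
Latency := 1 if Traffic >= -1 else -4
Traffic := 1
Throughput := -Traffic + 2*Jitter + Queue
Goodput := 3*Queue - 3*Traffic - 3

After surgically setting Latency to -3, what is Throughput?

1

do(Latency=-3) replaces the equation Latency := 1 if Traffic >= -1 else -4 with the constant Latency = -3.
Queue = -3*Traffic - 3*Latency + 4  [with Traffic=1, Latency=-3]  = 10
Jitter = -4 if Queue >= 3 else 6  [with Queue=10]  = -4
Throughput = -Traffic + 2*Jitter + Queue  [with Traffic=1, Jitter=-4, Queue=10]  = 1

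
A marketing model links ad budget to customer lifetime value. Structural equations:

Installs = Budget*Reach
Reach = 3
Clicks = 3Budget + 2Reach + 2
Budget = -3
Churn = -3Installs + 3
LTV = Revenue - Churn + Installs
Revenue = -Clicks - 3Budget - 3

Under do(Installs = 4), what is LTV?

20

The intervention breaks the incoming arrows to Installs: Installs = Budget*Reach no longer applies, and Installs = 4.
Clicks = 3Budget + 2Reach + 2  [with Budget=-3, Reach=3]  = -1
Churn = -3Installs + 3  [with Installs=4]  = -9
Revenue = -Clicks - 3Budget - 3  [with Clicks=-1, Budget=-3]  = 7
LTV = Revenue - Churn + Installs  [with Revenue=7, Churn=-9, Installs=4]  = 20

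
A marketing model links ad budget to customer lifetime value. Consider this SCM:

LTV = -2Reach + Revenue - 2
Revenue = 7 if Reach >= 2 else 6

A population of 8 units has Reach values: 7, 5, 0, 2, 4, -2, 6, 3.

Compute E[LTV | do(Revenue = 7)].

Under do(Revenue=7), Revenue's equation is replaced by Revenue=7 for every unit. Per-unit LTV: -9, -5, 5, 1, -3, 9, -7, -1. Mean = -1.25.

-1.25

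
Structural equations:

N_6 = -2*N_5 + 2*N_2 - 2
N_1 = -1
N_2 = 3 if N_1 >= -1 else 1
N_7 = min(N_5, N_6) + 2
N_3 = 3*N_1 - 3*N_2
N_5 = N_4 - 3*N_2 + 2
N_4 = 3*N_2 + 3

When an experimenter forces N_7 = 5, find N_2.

Under do(N_7=5), the mechanism N_7 = min(N_5, N_6) + 2 is discarded; N_7 is fixed at 5.
N_2 is not downstream of the intervention, so its value is determined by the original equations.
N_2 = 3 if N_1 >= -1 else 1  [with N_1=-1]  = 3

3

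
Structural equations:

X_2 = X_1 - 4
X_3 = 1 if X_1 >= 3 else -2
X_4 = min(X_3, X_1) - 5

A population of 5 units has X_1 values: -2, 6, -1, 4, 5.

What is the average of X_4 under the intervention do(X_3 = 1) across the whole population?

-5

Every unit gets X_3=1 under the intervention. X_4 values become -7, -4, -6, -4, -4; E[X_4|do(X_3=1)] = -5.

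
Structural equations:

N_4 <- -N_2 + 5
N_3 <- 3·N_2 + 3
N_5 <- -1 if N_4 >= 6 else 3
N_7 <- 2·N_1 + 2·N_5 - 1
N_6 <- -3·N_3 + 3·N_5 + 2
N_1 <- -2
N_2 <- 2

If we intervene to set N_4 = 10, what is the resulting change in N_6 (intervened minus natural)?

-12

Under do(N_4=10), the mechanism N_4 <- -N_2 + 5 is discarded; N_4 is fixed at 10.
N_3 = 3·N_2 + 3  [with N_2=2]  = 9
N_5 = -1 if N_4 >= 6 else 3  [with N_4=10]  = -1
N_6 = -3·N_3 + 3·N_5 + 2  [with N_3=9, N_5=-1]  = -28
Without intervention: N_3 = 3·N_2 + 3  [with N_2=2]  = 9; N_4 = -N_2 + 5  [with N_2=2]  = 3; N_5 = -1 if N_4 >= 6 else 3  [with N_4=3]  = 3; N_6 = -3·N_3 + 3·N_5 + 2  [with N_3=9, N_5=3]  = -16.
Change = -28 − (-16) = -12.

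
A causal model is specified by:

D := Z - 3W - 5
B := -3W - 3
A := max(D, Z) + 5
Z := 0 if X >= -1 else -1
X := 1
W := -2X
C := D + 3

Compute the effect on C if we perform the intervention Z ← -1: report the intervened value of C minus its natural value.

-1

The intervention breaks the incoming arrows to Z: Z := 0 if X >= -1 else -1 no longer applies, and Z = -1.
W = -2X  [with X=1]  = -2
D = Z - 3W - 5  [with Z=-1, W=-2]  = 0
C = D + 3  [with D=0]  = 3
Without intervention: W = -2X  [with X=1]  = -2; Z = 0 if X >= -1 else -1  [with X=1]  = 0; D = Z - 3W - 5  [with Z=0, W=-2]  = 1; C = D + 3  [with D=1]  = 4.
Change = 3 − 4 = -1.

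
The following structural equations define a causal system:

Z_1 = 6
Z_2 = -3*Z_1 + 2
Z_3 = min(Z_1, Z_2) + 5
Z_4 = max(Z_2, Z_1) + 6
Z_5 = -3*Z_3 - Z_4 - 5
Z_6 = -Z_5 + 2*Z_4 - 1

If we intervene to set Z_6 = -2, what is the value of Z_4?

12

do(Z_6=-2) replaces the equation Z_6 = -Z_5 + 2*Z_4 - 1 with the constant Z_6 = -2.
No directed path runs from Z_6 to Z_4, so Z_4 keeps its natural value.
Z_2 = -3*Z_1 + 2  [with Z_1=6]  = -16
Z_4 = max(Z_2, Z_1) + 6  [with Z_2=-16, Z_1=6]  = 12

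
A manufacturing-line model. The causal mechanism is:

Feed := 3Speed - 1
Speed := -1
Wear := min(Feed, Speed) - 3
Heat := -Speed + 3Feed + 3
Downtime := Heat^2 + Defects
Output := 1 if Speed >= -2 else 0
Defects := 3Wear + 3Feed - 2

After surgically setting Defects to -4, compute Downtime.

60

Under do(Defects=-4), the mechanism Defects := 3Wear + 3Feed - 2 is discarded; Defects is fixed at -4.
Feed = 3Speed - 1  [with Speed=-1]  = -4
Heat = -Speed + 3Feed + 3  [with Speed=-1, Feed=-4]  = -8
Downtime = Heat^2 + Defects  [with Heat=-8, Defects=-4]  = 60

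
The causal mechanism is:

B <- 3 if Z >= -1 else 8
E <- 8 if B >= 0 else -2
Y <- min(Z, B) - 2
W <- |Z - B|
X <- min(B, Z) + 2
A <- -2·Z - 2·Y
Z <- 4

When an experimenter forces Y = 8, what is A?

Intervening sets Y = 8 and removes its equation (Y <- min(Z, B) - 2).
A = -2·Z - 2·Y  [with Z=4, Y=8]  = -24

-24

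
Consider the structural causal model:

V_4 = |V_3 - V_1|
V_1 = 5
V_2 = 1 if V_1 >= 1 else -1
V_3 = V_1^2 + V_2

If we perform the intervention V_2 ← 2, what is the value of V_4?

22

Under do(V_2=2), the mechanism V_2 = 1 if V_1 >= 1 else -1 is discarded; V_2 is fixed at 2.
V_3 = V_1^2 + V_2  [with V_1=5, V_2=2]  = 27
V_4 = |V_3 - V_1|  [with V_3=27, V_1=5]  = 22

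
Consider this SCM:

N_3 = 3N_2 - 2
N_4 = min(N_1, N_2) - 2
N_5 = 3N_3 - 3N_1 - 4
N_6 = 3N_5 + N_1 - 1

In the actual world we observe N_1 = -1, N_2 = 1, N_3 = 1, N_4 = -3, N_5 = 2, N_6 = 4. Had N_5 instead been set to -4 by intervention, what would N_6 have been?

-14

The intervention breaks the incoming arrows to N_5: N_5 = 3N_3 - 3N_1 - 4 no longer applies, and N_5 = -4.
N_6 = 3N_5 + N_1 - 1  [with N_5=-4, N_1=-1]  = -14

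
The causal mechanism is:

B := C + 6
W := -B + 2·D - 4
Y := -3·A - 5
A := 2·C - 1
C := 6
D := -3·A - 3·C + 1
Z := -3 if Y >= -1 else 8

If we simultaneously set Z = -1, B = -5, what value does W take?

-99

Under do(Z = -1, B = -5), each intervened variable's structural equation is replaced by its fixed value.
A = 2·C - 1  [with C=6]  = 11
D = -3·A - 3·C + 1  [with A=11, C=6]  = -50
W = -B + 2·D - 4  [with B=-5, D=-50]  = -99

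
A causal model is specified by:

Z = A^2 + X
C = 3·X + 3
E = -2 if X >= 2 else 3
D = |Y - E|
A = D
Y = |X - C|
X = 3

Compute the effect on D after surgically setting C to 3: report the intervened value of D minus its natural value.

do(C=3) replaces the equation C = 3·X + 3 with the constant C = 3.
Y = |X - C|  [with X=3, C=3]  = 0
E = -2 if X >= 2 else 3  [with X=3]  = -2
D = |Y - E|  [with Y=0, E=-2]  = 2
Without intervention: C = 3·X + 3  [with X=3]  = 12; Y = |X - C|  [with X=3, C=12]  = 9; E = -2 if X >= 2 else 3  [with X=3]  = -2; D = |Y - E|  [with Y=9, E=-2]  = 11.
Change = 2 − 11 = -9.

-9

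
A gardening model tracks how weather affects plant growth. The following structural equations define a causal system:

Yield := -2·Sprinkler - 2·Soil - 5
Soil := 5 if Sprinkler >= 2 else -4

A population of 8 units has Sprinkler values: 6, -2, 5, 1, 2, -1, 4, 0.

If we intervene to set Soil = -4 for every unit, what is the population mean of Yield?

-0.75

Every unit gets Soil=-4 under the intervention. Yield values become -9, 7, -7, 1, -1, 5, -5, 3; E[Yield|do(Soil=-4)] = -0.75.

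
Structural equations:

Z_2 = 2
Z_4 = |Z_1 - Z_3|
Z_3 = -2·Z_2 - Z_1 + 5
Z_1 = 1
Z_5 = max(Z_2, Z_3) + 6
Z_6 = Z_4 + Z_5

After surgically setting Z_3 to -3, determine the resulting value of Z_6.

The intervention breaks the incoming arrows to Z_3: Z_3 = -2·Z_2 - Z_1 + 5 no longer applies, and Z_3 = -3.
Z_4 = |Z_1 - Z_3|  [with Z_1=1, Z_3=-3]  = 4
Z_5 = max(Z_2, Z_3) + 6  [with Z_2=2, Z_3=-3]  = 8
Z_6 = Z_4 + Z_5  [with Z_4=4, Z_5=8]  = 12

12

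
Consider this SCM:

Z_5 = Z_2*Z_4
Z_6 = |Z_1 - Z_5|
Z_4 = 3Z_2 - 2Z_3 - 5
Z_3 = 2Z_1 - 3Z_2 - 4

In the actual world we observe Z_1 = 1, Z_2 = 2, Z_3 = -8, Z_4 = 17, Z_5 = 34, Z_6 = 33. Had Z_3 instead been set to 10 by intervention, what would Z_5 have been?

do(Z_3=10) replaces the equation Z_3 = 2Z_1 - 3Z_2 - 4 with the constant Z_3 = 10.
Z_4 = 3Z_2 - 2Z_3 - 5  [with Z_2=2, Z_3=10]  = -19
Z_5 = Z_2*Z_4  [with Z_2=2, Z_4=-19]  = -38

-38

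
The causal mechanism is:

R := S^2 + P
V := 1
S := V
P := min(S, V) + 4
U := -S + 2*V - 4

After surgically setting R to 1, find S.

1

Under do(R=1), the mechanism R := S^2 + P is discarded; R is fixed at 1.
No directed path runs from R to S, so S keeps its natural value.
S = V  [with V=1]  = 1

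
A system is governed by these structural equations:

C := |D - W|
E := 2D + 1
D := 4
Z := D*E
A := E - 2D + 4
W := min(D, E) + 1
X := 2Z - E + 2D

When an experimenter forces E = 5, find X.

Under do(E=5), the mechanism E := 2D + 1 is discarded; E is fixed at 5.
Z = D*E  [with D=4, E=5]  = 20
X = 2Z - E + 2D  [with Z=20, E=5, D=4]  = 43

43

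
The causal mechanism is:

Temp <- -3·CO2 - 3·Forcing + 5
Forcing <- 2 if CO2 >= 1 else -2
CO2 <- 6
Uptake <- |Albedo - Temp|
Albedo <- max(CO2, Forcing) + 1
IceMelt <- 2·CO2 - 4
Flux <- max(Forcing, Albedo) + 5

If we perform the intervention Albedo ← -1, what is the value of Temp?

-19

do(Albedo=-1) replaces the equation Albedo <- max(CO2, Forcing) + 1 with the constant Albedo = -1.
Temp is not downstream of the intervention, so its value is determined by the original equations.
Forcing = 2 if CO2 >= 1 else -2  [with CO2=6]  = 2
Temp = -3·CO2 - 3·Forcing + 5  [with CO2=6, Forcing=2]  = -19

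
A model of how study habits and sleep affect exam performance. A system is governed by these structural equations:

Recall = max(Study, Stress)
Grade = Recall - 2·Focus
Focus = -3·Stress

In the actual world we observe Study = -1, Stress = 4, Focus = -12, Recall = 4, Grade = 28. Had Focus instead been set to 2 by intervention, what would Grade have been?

do(Focus=2) replaces the equation Focus = -3·Stress with the constant Focus = 2.
Recall = max(Study, Stress)  [with Study=-1, Stress=4]  = 4
Grade = Recall - 2·Focus  [with Recall=4, Focus=2]  = 0

0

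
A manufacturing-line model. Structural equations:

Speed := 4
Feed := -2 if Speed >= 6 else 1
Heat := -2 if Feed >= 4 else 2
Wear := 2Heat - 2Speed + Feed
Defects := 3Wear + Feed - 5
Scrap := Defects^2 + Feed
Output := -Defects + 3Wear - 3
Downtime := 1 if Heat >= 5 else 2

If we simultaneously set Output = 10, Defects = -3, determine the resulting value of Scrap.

10

Setting Output = 10, Defects = -3 by intervention discards those variables' equations.
Feed = -2 if Speed >= 6 else 1  [with Speed=4]  = 1
Scrap = Defects^2 + Feed  [with Defects=-3, Feed=1]  = 10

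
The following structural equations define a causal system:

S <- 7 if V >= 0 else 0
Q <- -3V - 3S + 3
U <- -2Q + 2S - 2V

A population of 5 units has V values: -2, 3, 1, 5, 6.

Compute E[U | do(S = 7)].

do(S=7) breaks S's dependence on V. With S=7 fixed, U across the units is 42, 62, 54, 70, 74, mean 60.4.

60.4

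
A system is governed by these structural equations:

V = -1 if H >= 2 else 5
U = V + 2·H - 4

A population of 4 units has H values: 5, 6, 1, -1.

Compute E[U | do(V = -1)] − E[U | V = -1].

-5.5

Under do(V=-1), V's equation is replaced by V=-1 for every unit. Per-unit U: 5, 7, -3, -7. Mean = 0.5.
Observing V=-1 restricts to units where V's equation naturally yields -1: H ∈ {5, 6}. In that subpopulation U = 5, 7, mean 6.
Difference = 0.5 − 6 = -5.5.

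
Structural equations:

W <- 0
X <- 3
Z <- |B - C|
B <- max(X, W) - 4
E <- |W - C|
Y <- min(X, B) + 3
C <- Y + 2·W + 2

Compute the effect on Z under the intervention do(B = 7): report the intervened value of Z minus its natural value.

-4

The intervention breaks the incoming arrows to B: B <- max(X, W) - 4 no longer applies, and B = 7.
Y = min(X, B) + 3  [with X=3, B=7]  = 6
C = Y + 2·W + 2  [with Y=6, W=0]  = 8
Z = |B - C|  [with B=7, C=8]  = 1
Without intervention: B = max(X, W) - 4  [with X=3, W=0]  = -1; Y = min(X, B) + 3  [with X=3, B=-1]  = 2; C = Y + 2·W + 2  [with Y=2, W=0]  = 4; Z = |B - C|  [with B=-1, C=4]  = 5.
Change = 1 − 5 = -4.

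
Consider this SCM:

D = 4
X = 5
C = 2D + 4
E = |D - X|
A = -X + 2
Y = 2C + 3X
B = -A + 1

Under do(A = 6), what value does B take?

-5

The intervention breaks the incoming arrows to A: A = -X + 2 no longer applies, and A = 6.
B = -A + 1  [with A=6]  = -5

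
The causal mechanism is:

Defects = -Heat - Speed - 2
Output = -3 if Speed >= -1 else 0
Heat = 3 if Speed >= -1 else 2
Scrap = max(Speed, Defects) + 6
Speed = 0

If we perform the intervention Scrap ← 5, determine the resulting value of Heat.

The intervention breaks the incoming arrows to Scrap: Scrap = max(Speed, Defects) + 6 no longer applies, and Scrap = 5.
Since Heat is not a descendant of the intervened variable, it is unaffected.
Heat = 3 if Speed >= -1 else 2  [with Speed=0]  = 3

3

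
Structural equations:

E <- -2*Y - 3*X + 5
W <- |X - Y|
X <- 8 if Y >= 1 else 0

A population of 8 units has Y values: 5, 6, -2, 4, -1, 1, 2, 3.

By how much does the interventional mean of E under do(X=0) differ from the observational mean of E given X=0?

do(X=0) breaks X's dependence on Y. With X=0 fixed, E across the units is -5, -7, 9, -3, 7, 3, 1, -1, mean 0.5.
Observing X=0 restricts to units where X's equation naturally yields 0: Y ∈ {-2, -1}. In that subpopulation E = 9, 7, mean 8.
Difference = 0.5 − 8 = -7.5.

-7.5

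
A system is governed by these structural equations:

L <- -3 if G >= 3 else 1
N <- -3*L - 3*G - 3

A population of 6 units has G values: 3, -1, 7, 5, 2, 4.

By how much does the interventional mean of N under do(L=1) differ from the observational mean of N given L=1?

-8.5

do(L=1) breaks L's dependence on G. With L=1 fixed, N across the units is -15, -3, -27, -21, -12, -18, mean -16.
Observing L=1 restricts to units where L's equation naturally yields 1: G ∈ {-1, 2}. In that subpopulation N = -3, -12, mean -7.5.
Difference = -16 − (-7.5) = -8.5.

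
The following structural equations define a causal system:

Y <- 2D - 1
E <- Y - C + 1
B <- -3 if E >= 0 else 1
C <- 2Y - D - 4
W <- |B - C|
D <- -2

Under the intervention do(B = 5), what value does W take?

The intervention breaks the incoming arrows to B: B <- -3 if E >= 0 else 1 no longer applies, and B = 5.
Y = 2D - 1  [with D=-2]  = -5
C = 2Y - D - 4  [with Y=-5, D=-2]  = -12
W = |B - C|  [with B=5, C=-12]  = 17

17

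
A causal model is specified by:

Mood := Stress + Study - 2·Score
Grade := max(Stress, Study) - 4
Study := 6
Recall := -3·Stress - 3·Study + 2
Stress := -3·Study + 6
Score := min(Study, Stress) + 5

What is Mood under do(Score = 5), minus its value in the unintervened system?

-24

The intervention breaks the incoming arrows to Score: Score := min(Study, Stress) + 5 no longer applies, and Score = 5.
Stress = -3·Study + 6  [with Study=6]  = -12
Mood = Stress + Study - 2·Score  [with Stress=-12, Study=6, Score=5]  = -16
Without intervention: Stress = -3·Study + 6  [with Study=6]  = -12; Score = min(Study, Stress) + 5  [with Study=6, Stress=-12]  = -7; Mood = Stress + Study - 2·Score  [with Stress=-12, Study=6, Score=-7]  = 8.
Change = -16 − 8 = -24.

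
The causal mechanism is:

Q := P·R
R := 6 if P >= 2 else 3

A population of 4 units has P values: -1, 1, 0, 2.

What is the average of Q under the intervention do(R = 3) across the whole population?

do(R=3) breaks R's dependence on P. With R=3 fixed, Q across the units is -3, 3, 0, 6, mean 1.5.

1.5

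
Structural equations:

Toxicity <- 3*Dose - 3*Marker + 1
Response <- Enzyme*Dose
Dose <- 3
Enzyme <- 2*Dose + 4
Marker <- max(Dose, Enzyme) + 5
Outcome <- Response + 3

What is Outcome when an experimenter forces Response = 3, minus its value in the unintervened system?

Under do(Response=3), the mechanism Response <- Enzyme*Dose is discarded; Response is fixed at 3.
Outcome = Response + 3  [with Response=3]  = 6
Without intervention: Enzyme = 2*Dose + 4  [with Dose=3]  = 10; Response = Enzyme*Dose  [with Enzyme=10, Dose=3]  = 30; Outcome = Response + 3  [with Response=30]  = 33.
Change = 6 − 33 = -27.

-27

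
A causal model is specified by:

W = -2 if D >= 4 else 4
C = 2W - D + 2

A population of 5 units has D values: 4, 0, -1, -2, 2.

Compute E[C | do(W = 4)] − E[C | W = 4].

-0.85

do(W=4) breaks W's dependence on D. With W=4 fixed, C across the units is 6, 10, 11, 12, 8, mean 9.4.
Conditioning on W=4 selects the 4 unit(s) with D ∈ {0, -1, -2, 2}. Their C values: 10, 11, 12, 8. Mean = 10.25.
Difference = 9.4 − 10.25 = -0.85.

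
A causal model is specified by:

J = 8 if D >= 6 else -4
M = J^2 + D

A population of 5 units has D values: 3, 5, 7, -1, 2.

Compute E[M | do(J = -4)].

19.2

Under do(J=-4), J's equation is replaced by J=-4 for every unit. Per-unit M: 19, 21, 23, 15, 18. Mean = 19.2.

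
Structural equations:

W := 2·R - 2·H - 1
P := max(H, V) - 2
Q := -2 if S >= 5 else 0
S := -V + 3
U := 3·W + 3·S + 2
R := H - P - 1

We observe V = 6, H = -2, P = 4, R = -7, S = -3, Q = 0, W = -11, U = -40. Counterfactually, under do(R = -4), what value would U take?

-22

do(R=-4) replaces the equation R := H - P - 1 with the constant R = -4.
S = -V + 3  [with V=6]  = -3
W = 2·R - 2·H - 1  [with R=-4, H=-2]  = -5
U = 3·W + 3·S + 2  [with W=-5, S=-3]  = -22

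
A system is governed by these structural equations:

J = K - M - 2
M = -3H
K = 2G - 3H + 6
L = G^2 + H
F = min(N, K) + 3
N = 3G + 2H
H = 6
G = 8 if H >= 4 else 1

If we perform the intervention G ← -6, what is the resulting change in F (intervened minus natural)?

do(G=-6) replaces the equation G = 8 if H >= 4 else 1 with the constant G = -6.
N = 3G + 2H  [with G=-6, H=6]  = -6
K = 2G - 3H + 6  [with G=-6, H=6]  = -24
F = min(N, K) + 3  [with N=-6, K=-24]  = -21
Without intervention: G = 8 if H >= 4 else 1  [with H=6]  = 8; N = 3G + 2H  [with G=8, H=6]  = 36; K = 2G - 3H + 6  [with G=8, H=6]  = 4; F = min(N, K) + 3  [with N=36, K=4]  = 7.
Change = -21 − 7 = -28.

-28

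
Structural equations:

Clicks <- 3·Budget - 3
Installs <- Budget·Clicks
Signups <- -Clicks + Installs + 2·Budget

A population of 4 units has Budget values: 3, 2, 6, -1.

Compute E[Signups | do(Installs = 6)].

6.5

Under do(Installs=6), Installs's equation is replaced by Installs=6 for every unit. Per-unit Signups: 6, 7, 3, 10. Mean = 6.5.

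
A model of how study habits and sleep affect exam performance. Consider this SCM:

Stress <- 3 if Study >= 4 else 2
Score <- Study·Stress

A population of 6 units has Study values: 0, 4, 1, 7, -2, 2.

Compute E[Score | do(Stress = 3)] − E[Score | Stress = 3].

Under do(Stress=3), Stress's equation is replaced by Stress=3 for every unit. Per-unit Score: 0, 12, 3, 21, -6, 6. Mean = 6.
Observing Stress=3 restricts to units where Stress's equation naturally yields 3: Study ∈ {4, 7}. In that subpopulation Score = 12, 21, mean 16.5.
Difference = 6 − 16.5 = -10.5.

-10.5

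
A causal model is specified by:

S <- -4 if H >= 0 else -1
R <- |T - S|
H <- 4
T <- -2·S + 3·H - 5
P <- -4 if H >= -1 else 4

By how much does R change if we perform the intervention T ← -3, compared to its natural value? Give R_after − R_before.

The intervention breaks the incoming arrows to T: T <- -2·S + 3·H - 5 no longer applies, and T = -3.
S = -4 if H >= 0 else -1  [with H=4]  = -4
R = |T - S|  [with T=-3, S=-4]  = 1
Without intervention: S = -4 if H >= 0 else -1  [with H=4]  = -4; T = -2·S + 3·H - 5  [with S=-4, H=4]  = 15; R = |T - S|  [with T=15, S=-4]  = 19.
Change = 1 − 19 = -18.

-18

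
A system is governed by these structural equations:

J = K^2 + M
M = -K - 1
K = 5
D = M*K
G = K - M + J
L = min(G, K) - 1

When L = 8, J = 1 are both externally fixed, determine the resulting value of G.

12

Under do(L = 8, J = 1), each intervened variable's structural equation is replaced by its fixed value.
M = -K - 1  [with K=5]  = -6
G = K - M + J  [with K=5, M=-6, J=1]  = 12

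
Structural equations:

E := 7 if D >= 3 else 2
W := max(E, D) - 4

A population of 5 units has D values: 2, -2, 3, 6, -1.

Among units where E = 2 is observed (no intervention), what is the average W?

-2

E[W|E=2] averages over only the 3 units with E=2 (D = 2, -2, -1): W = -2, -2, -2, mean -2.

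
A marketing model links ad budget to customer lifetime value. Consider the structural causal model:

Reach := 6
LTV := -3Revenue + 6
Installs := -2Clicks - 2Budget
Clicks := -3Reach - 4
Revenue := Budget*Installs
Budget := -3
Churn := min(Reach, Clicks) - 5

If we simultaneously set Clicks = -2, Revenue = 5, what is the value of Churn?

The joint intervention fixes Clicks = -2, Revenue = 5, removing each variable's own equation.
Churn = min(Reach, Clicks) - 5  [with Reach=6, Clicks=-2]  = -7

-7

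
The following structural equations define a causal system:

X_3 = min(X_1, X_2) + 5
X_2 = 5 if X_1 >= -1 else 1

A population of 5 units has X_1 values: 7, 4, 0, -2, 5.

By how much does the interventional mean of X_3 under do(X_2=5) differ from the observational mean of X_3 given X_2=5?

-1.1

The intervention sets X_2=5 in all 5 units regardless of X_1. Recomputing X_3 per unit gives 10, 9, 5, 3, 10; average 7.4.
E[X_3|X_2=5] averages over only the 4 units with X_2=5 (X_1 = 7, 4, 0, 5): X_3 = 10, 9, 5, 10, mean 8.5.
Difference = 7.4 − 8.5 = -1.1.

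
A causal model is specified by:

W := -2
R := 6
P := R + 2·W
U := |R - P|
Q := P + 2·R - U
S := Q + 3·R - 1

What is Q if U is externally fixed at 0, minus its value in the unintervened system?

Intervening sets U = 0 and removes its equation (U := |R - P|).
P = R + 2·W  [with R=6, W=-2]  = 2
Q = P + 2·R - U  [with P=2, R=6, U=0]  = 14
Without intervention: P = R + 2·W  [with R=6, W=-2]  = 2; U = |R - P|  [with R=6, P=2]  = 4; Q = P + 2·R - U  [with P=2, R=6, U=4]  = 10.
Change = 14 − 10 = 4.

4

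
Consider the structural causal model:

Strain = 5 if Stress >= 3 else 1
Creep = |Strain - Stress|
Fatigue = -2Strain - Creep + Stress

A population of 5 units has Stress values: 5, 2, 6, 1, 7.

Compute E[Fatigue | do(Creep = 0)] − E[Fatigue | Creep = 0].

0.4

Every unit gets Creep=0 under the intervention. Fatigue values become -5, 0, -4, -1, -3; E[Fatigue|do(Creep=0)] = -2.6.
E[Fatigue|Creep=0] averages over only the 2 units with Creep=0 (Stress = 5, 1): Fatigue = -5, -1, mean -3.
Difference = -2.6 − (-3) = 0.4.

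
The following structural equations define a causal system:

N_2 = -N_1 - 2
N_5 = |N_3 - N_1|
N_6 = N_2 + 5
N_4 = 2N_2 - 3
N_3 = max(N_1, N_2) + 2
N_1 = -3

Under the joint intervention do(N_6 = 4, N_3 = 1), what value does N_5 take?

Under do(N_6 = 4, N_3 = 1), each intervened variable's structural equation is replaced by its fixed value.
N_5 = |N_3 - N_1|  [with N_3=1, N_1=-3]  = 4

4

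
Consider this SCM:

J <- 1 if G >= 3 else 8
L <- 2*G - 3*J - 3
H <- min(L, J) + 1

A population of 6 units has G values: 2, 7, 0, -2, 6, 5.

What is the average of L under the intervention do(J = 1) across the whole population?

Under do(J=1), J's equation is replaced by J=1 for every unit. Per-unit L: -2, 8, -6, -10, 6, 4. Mean = 0.

0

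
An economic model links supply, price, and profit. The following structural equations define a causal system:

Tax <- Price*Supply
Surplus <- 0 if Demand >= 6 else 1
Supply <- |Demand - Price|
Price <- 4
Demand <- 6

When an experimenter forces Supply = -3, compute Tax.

The intervention breaks the incoming arrows to Supply: Supply <- |Demand - Price| no longer applies, and Supply = -3.
Tax = Price*Supply  [with Price=4, Supply=-3]  = -12

-12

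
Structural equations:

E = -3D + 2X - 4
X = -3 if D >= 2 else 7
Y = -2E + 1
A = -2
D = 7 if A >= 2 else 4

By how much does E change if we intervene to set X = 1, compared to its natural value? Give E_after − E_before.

8

The intervention breaks the incoming arrows to X: X = -3 if D >= 2 else 7 no longer applies, and X = 1.
D = 7 if A >= 2 else 4  [with A=-2]  = 4
E = -3D + 2X - 4  [with D=4, X=1]  = -14
Without intervention: D = 7 if A >= 2 else 4  [with A=-2]  = 4; X = -3 if D >= 2 else 7  [with D=4]  = -3; E = -3D + 2X - 4  [with D=4, X=-3]  = -22.
Change = -14 − (-22) = 8.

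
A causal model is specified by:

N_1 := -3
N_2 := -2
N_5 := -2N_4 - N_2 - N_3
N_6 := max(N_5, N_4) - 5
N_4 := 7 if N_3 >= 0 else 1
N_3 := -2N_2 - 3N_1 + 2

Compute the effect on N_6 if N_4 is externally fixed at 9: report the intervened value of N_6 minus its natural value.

Under do(N_4=9), the mechanism N_4 := 7 if N_3 >= 0 else 1 is discarded; N_4 is fixed at 9.
N_3 = -2N_2 - 3N_1 + 2  [with N_2=-2, N_1=-3]  = 15
N_5 = -2N_4 - N_2 - N_3  [with N_4=9, N_2=-2, N_3=15]  = -31
N_6 = max(N_5, N_4) - 5  [with N_5=-31, N_4=9]  = 4
Without intervention: N_3 = -2N_2 - 3N_1 + 2  [with N_2=-2, N_1=-3]  = 15; N_4 = 7 if N_3 >= 0 else 1  [with N_3=15]  = 7; N_5 = -2N_4 - N_2 - N_3  [with N_4=7, N_2=-2, N_3=15]  = -27; N_6 = max(N_5, N_4) - 5  [with N_5=-27, N_4=7]  = 2.
Change = 4 − 2 = 2.

2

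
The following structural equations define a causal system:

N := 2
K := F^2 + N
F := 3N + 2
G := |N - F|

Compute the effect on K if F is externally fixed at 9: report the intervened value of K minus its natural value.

17

The intervention breaks the incoming arrows to F: F := 3N + 2 no longer applies, and F = 9.
K = F^2 + N  [with F=9, N=2]  = 83
Without intervention: F = 3N + 2  [with N=2]  = 8; K = F^2 + N  [with F=8, N=2]  = 66.
Change = 83 − 66 = 17.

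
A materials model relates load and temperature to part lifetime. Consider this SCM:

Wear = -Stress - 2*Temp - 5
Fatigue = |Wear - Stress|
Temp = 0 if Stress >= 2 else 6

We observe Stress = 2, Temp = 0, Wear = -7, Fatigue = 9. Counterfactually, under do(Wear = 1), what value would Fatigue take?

The intervention breaks the incoming arrows to Wear: Wear = -Stress - 2*Temp - 5 no longer applies, and Wear = 1.
Fatigue = |Wear - Stress|  [with Wear=1, Stress=2]  = 1

1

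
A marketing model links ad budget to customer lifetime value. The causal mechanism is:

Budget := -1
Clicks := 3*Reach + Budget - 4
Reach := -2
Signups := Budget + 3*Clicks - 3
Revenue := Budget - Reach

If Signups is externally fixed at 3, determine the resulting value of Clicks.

-11

Under do(Signups=3), the mechanism Signups := Budget + 3*Clicks - 3 is discarded; Signups is fixed at 3.
Since Clicks is not a descendant of the intervened variable, it is unaffected.
Clicks = 3*Reach + Budget - 4  [with Reach=-2, Budget=-1]  = -11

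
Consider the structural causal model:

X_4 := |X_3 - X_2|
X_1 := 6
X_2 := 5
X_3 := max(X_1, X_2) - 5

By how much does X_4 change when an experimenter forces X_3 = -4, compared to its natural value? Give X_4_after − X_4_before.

5

The intervention breaks the incoming arrows to X_3: X_3 := max(X_1, X_2) - 5 no longer applies, and X_3 = -4.
X_4 = |X_3 - X_2|  [with X_3=-4, X_2=5]  = 9
Without intervention: X_3 = max(X_1, X_2) - 5  [with X_1=6, X_2=5]  = 1; X_4 = |X_3 - X_2|  [with X_3=1, X_2=5]  = 4.
Change = 9 − 4 = 5.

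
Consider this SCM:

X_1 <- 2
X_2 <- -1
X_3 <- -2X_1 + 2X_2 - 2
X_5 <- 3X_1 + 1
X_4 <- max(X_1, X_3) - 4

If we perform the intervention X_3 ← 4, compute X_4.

0

The intervention breaks the incoming arrows to X_3: X_3 <- -2X_1 + 2X_2 - 2 no longer applies, and X_3 = 4.
X_4 = max(X_1, X_3) - 4  [with X_1=2, X_3=4]  = 0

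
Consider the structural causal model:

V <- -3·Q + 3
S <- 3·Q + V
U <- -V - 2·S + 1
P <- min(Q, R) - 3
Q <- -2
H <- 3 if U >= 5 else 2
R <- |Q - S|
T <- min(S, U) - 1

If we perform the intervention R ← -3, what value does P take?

Intervening sets R = -3 and removes its equation (R <- |Q - S|).
P = min(Q, R) - 3  [with Q=-2, R=-3]  = -6

-6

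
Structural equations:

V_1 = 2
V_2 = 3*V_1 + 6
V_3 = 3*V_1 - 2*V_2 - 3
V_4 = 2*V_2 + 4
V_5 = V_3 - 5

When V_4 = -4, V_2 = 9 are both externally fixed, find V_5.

The joint intervention fixes V_4 = -4, V_2 = 9, removing each variable's own equation.
V_3 = 3*V_1 - 2*V_2 - 3  [with V_1=2, V_2=9]  = -15
V_5 = V_3 - 5  [with V_3=-15]  = -20

-20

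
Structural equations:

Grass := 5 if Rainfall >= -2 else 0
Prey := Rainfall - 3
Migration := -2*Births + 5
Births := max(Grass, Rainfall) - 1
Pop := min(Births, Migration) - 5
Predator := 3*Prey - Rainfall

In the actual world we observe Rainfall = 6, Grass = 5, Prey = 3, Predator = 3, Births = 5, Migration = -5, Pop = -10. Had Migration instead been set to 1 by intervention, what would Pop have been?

-4

Intervening sets Migration = 1 and removes its equation (Migration := -2*Births + 5).
Grass = 5 if Rainfall >= -2 else 0  [with Rainfall=6]  = 5
Births = max(Grass, Rainfall) - 1  [with Grass=5, Rainfall=6]  = 5
Pop = min(Births, Migration) - 5  [with Births=5, Migration=1]  = -4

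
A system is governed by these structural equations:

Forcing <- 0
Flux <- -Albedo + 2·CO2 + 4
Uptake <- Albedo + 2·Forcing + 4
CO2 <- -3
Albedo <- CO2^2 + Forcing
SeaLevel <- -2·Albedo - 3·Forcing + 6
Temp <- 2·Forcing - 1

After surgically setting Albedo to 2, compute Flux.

Under do(Albedo=2), the mechanism Albedo <- CO2^2 + Forcing is discarded; Albedo is fixed at 2.
Flux = -Albedo + 2·CO2 + 4  [with Albedo=2, CO2=-3]  = -4

-4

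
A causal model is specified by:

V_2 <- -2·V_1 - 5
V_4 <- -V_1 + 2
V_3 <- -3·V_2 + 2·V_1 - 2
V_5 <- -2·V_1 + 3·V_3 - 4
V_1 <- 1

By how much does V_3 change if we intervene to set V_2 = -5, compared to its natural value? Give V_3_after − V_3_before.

-6

The intervention breaks the incoming arrows to V_2: V_2 <- -2·V_1 - 5 no longer applies, and V_2 = -5.
V_3 = -3·V_2 + 2·V_1 - 2  [with V_2=-5, V_1=1]  = 15
Without intervention: V_2 = -2·V_1 - 5  [with V_1=1]  = -7; V_3 = -3·V_2 + 2·V_1 - 2  [with V_2=-7, V_1=1]  = 21.
Change = 15 − 21 = -6.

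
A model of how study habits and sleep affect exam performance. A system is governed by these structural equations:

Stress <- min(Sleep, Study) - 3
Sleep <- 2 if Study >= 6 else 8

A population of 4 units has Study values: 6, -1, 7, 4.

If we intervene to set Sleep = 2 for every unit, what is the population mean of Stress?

do(Sleep=2) breaks Sleep's dependence on Study. With Sleep=2 fixed, Stress across the units is -1, -4, -1, -1, mean -1.75.

-1.75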